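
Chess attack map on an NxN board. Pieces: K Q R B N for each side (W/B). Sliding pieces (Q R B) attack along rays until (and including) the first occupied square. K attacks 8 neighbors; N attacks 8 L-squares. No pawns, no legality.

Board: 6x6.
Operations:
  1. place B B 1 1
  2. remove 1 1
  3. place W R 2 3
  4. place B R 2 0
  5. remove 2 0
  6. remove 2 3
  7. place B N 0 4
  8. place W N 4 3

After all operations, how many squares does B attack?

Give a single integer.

Op 1: place BB@(1,1)
Op 2: remove (1,1)
Op 3: place WR@(2,3)
Op 4: place BR@(2,0)
Op 5: remove (2,0)
Op 6: remove (2,3)
Op 7: place BN@(0,4)
Op 8: place WN@(4,3)
Per-piece attacks for B:
  BN@(0,4): attacks (2,5) (1,2) (2,3)
Union (3 distinct): (1,2) (2,3) (2,5)

Answer: 3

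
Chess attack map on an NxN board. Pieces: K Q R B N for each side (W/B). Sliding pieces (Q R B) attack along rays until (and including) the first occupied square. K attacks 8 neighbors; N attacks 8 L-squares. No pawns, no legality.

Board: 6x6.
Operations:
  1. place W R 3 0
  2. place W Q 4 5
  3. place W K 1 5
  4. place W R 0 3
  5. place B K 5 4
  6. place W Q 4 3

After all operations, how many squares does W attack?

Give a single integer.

Answer: 32

Derivation:
Op 1: place WR@(3,0)
Op 2: place WQ@(4,5)
Op 3: place WK@(1,5)
Op 4: place WR@(0,3)
Op 5: place BK@(5,4)
Op 6: place WQ@(4,3)
Per-piece attacks for W:
  WR@(0,3): attacks (0,4) (0,5) (0,2) (0,1) (0,0) (1,3) (2,3) (3,3) (4,3) [ray(1,0) blocked at (4,3)]
  WK@(1,5): attacks (1,4) (2,5) (0,5) (2,4) (0,4)
  WR@(3,0): attacks (3,1) (3,2) (3,3) (3,4) (3,5) (4,0) (5,0) (2,0) (1,0) (0,0)
  WQ@(4,3): attacks (4,4) (4,5) (4,2) (4,1) (4,0) (5,3) (3,3) (2,3) (1,3) (0,3) (5,4) (5,2) (3,4) (2,5) (3,2) (2,1) (1,0) [ray(0,1) blocked at (4,5); ray(-1,0) blocked at (0,3); ray(1,1) blocked at (5,4)]
  WQ@(4,5): attacks (4,4) (4,3) (5,5) (3,5) (2,5) (1,5) (5,4) (3,4) (2,3) (1,2) (0,1) [ray(0,-1) blocked at (4,3); ray(-1,0) blocked at (1,5); ray(1,-1) blocked at (5,4)]
Union (32 distinct): (0,0) (0,1) (0,2) (0,3) (0,4) (0,5) (1,0) (1,2) (1,3) (1,4) (1,5) (2,0) (2,1) (2,3) (2,4) (2,5) (3,1) (3,2) (3,3) (3,4) (3,5) (4,0) (4,1) (4,2) (4,3) (4,4) (4,5) (5,0) (5,2) (5,3) (5,4) (5,5)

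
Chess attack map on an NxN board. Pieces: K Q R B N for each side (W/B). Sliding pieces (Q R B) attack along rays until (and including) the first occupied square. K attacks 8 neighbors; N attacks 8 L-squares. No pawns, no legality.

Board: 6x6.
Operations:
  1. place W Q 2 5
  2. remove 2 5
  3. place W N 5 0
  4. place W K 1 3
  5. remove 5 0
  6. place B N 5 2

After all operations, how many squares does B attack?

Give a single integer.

Answer: 4

Derivation:
Op 1: place WQ@(2,5)
Op 2: remove (2,5)
Op 3: place WN@(5,0)
Op 4: place WK@(1,3)
Op 5: remove (5,0)
Op 6: place BN@(5,2)
Per-piece attacks for B:
  BN@(5,2): attacks (4,4) (3,3) (4,0) (3,1)
Union (4 distinct): (3,1) (3,3) (4,0) (4,4)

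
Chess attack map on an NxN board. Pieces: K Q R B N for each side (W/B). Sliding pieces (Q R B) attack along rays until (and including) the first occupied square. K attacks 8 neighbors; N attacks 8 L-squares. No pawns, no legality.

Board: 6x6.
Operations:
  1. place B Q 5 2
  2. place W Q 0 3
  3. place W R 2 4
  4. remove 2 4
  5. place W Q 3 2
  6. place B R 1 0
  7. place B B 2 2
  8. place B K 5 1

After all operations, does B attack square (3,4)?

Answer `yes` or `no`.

Op 1: place BQ@(5,2)
Op 2: place WQ@(0,3)
Op 3: place WR@(2,4)
Op 4: remove (2,4)
Op 5: place WQ@(3,2)
Op 6: place BR@(1,0)
Op 7: place BB@(2,2)
Op 8: place BK@(5,1)
Per-piece attacks for B:
  BR@(1,0): attacks (1,1) (1,2) (1,3) (1,4) (1,5) (2,0) (3,0) (4,0) (5,0) (0,0)
  BB@(2,2): attacks (3,3) (4,4) (5,5) (3,1) (4,0) (1,3) (0,4) (1,1) (0,0)
  BK@(5,1): attacks (5,2) (5,0) (4,1) (4,2) (4,0)
  BQ@(5,2): attacks (5,3) (5,4) (5,5) (5,1) (4,2) (3,2) (4,3) (3,4) (2,5) (4,1) (3,0) [ray(0,-1) blocked at (5,1); ray(-1,0) blocked at (3,2)]
B attacks (3,4): yes

Answer: yes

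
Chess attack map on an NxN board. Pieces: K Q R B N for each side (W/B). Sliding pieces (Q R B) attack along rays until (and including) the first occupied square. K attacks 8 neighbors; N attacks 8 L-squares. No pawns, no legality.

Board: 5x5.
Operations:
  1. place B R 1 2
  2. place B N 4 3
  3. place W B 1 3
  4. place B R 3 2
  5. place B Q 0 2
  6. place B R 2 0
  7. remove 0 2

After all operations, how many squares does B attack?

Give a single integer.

Op 1: place BR@(1,2)
Op 2: place BN@(4,3)
Op 3: place WB@(1,3)
Op 4: place BR@(3,2)
Op 5: place BQ@(0,2)
Op 6: place BR@(2,0)
Op 7: remove (0,2)
Per-piece attacks for B:
  BR@(1,2): attacks (1,3) (1,1) (1,0) (2,2) (3,2) (0,2) [ray(0,1) blocked at (1,3); ray(1,0) blocked at (3,2)]
  BR@(2,0): attacks (2,1) (2,2) (2,3) (2,4) (3,0) (4,0) (1,0) (0,0)
  BR@(3,2): attacks (3,3) (3,4) (3,1) (3,0) (4,2) (2,2) (1,2) [ray(-1,0) blocked at (1,2)]
  BN@(4,3): attacks (2,4) (3,1) (2,2)
Union (17 distinct): (0,0) (0,2) (1,0) (1,1) (1,2) (1,3) (2,1) (2,2) (2,3) (2,4) (3,0) (3,1) (3,2) (3,3) (3,4) (4,0) (4,2)

Answer: 17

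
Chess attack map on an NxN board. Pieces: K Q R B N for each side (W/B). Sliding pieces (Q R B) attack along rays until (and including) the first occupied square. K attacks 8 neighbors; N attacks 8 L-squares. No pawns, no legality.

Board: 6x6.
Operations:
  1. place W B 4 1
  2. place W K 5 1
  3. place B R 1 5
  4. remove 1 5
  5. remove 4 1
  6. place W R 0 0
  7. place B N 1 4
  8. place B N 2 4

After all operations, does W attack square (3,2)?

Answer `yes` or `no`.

Answer: no

Derivation:
Op 1: place WB@(4,1)
Op 2: place WK@(5,1)
Op 3: place BR@(1,5)
Op 4: remove (1,5)
Op 5: remove (4,1)
Op 6: place WR@(0,0)
Op 7: place BN@(1,4)
Op 8: place BN@(2,4)
Per-piece attacks for W:
  WR@(0,0): attacks (0,1) (0,2) (0,3) (0,4) (0,5) (1,0) (2,0) (3,0) (4,0) (5,0)
  WK@(5,1): attacks (5,2) (5,0) (4,1) (4,2) (4,0)
W attacks (3,2): no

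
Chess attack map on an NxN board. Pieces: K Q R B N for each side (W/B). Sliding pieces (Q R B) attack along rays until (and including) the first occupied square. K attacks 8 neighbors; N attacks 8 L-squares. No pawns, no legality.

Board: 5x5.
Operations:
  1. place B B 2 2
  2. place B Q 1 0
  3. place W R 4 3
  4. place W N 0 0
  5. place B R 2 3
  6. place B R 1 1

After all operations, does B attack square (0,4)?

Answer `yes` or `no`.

Answer: yes

Derivation:
Op 1: place BB@(2,2)
Op 2: place BQ@(1,0)
Op 3: place WR@(4,3)
Op 4: place WN@(0,0)
Op 5: place BR@(2,3)
Op 6: place BR@(1,1)
Per-piece attacks for B:
  BQ@(1,0): attacks (1,1) (2,0) (3,0) (4,0) (0,0) (2,1) (3,2) (4,3) (0,1) [ray(0,1) blocked at (1,1); ray(-1,0) blocked at (0,0); ray(1,1) blocked at (4,3)]
  BR@(1,1): attacks (1,2) (1,3) (1,4) (1,0) (2,1) (3,1) (4,1) (0,1) [ray(0,-1) blocked at (1,0)]
  BB@(2,2): attacks (3,3) (4,4) (3,1) (4,0) (1,3) (0,4) (1,1) [ray(-1,-1) blocked at (1,1)]
  BR@(2,3): attacks (2,4) (2,2) (3,3) (4,3) (1,3) (0,3) [ray(0,-1) blocked at (2,2); ray(1,0) blocked at (4,3)]
B attacks (0,4): yes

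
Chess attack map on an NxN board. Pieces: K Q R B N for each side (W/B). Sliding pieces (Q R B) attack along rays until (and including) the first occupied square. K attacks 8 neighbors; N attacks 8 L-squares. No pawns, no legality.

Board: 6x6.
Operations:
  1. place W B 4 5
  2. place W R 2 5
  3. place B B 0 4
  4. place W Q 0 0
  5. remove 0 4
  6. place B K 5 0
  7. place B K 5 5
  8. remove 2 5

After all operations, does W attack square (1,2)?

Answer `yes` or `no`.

Answer: yes

Derivation:
Op 1: place WB@(4,5)
Op 2: place WR@(2,5)
Op 3: place BB@(0,4)
Op 4: place WQ@(0,0)
Op 5: remove (0,4)
Op 6: place BK@(5,0)
Op 7: place BK@(5,5)
Op 8: remove (2,5)
Per-piece attacks for W:
  WQ@(0,0): attacks (0,1) (0,2) (0,3) (0,4) (0,5) (1,0) (2,0) (3,0) (4,0) (5,0) (1,1) (2,2) (3,3) (4,4) (5,5) [ray(1,0) blocked at (5,0); ray(1,1) blocked at (5,5)]
  WB@(4,5): attacks (5,4) (3,4) (2,3) (1,2) (0,1)
W attacks (1,2): yes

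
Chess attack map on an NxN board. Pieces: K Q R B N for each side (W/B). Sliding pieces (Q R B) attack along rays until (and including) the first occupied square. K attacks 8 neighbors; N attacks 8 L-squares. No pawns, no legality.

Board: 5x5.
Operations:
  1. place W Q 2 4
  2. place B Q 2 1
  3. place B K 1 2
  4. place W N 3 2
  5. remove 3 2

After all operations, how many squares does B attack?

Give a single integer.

Answer: 17

Derivation:
Op 1: place WQ@(2,4)
Op 2: place BQ@(2,1)
Op 3: place BK@(1,2)
Op 4: place WN@(3,2)
Op 5: remove (3,2)
Per-piece attacks for B:
  BK@(1,2): attacks (1,3) (1,1) (2,2) (0,2) (2,3) (2,1) (0,3) (0,1)
  BQ@(2,1): attacks (2,2) (2,3) (2,4) (2,0) (3,1) (4,1) (1,1) (0,1) (3,2) (4,3) (3,0) (1,2) (1,0) [ray(0,1) blocked at (2,4); ray(-1,1) blocked at (1,2)]
Union (17 distinct): (0,1) (0,2) (0,3) (1,0) (1,1) (1,2) (1,3) (2,0) (2,1) (2,2) (2,3) (2,4) (3,0) (3,1) (3,2) (4,1) (4,3)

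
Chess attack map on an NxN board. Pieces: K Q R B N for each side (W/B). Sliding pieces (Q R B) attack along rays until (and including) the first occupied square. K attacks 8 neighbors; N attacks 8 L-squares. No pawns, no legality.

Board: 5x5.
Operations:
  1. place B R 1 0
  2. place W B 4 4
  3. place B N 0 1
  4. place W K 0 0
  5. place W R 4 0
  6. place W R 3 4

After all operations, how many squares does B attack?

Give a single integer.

Answer: 9

Derivation:
Op 1: place BR@(1,0)
Op 2: place WB@(4,4)
Op 3: place BN@(0,1)
Op 4: place WK@(0,0)
Op 5: place WR@(4,0)
Op 6: place WR@(3,4)
Per-piece attacks for B:
  BN@(0,1): attacks (1,3) (2,2) (2,0)
  BR@(1,0): attacks (1,1) (1,2) (1,3) (1,4) (2,0) (3,0) (4,0) (0,0) [ray(1,0) blocked at (4,0); ray(-1,0) blocked at (0,0)]
Union (9 distinct): (0,0) (1,1) (1,2) (1,3) (1,4) (2,0) (2,2) (3,0) (4,0)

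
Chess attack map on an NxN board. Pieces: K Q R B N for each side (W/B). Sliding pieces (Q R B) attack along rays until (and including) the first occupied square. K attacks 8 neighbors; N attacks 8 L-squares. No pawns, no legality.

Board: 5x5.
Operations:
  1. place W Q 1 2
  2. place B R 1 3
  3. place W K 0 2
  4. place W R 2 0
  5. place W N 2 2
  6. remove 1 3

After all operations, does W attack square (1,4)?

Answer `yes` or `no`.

Answer: yes

Derivation:
Op 1: place WQ@(1,2)
Op 2: place BR@(1,3)
Op 3: place WK@(0,2)
Op 4: place WR@(2,0)
Op 5: place WN@(2,2)
Op 6: remove (1,3)
Per-piece attacks for W:
  WK@(0,2): attacks (0,3) (0,1) (1,2) (1,3) (1,1)
  WQ@(1,2): attacks (1,3) (1,4) (1,1) (1,0) (2,2) (0,2) (2,3) (3,4) (2,1) (3,0) (0,3) (0,1) [ray(1,0) blocked at (2,2); ray(-1,0) blocked at (0,2)]
  WR@(2,0): attacks (2,1) (2,2) (3,0) (4,0) (1,0) (0,0) [ray(0,1) blocked at (2,2)]
  WN@(2,2): attacks (3,4) (4,3) (1,4) (0,3) (3,0) (4,1) (1,0) (0,1)
W attacks (1,4): yes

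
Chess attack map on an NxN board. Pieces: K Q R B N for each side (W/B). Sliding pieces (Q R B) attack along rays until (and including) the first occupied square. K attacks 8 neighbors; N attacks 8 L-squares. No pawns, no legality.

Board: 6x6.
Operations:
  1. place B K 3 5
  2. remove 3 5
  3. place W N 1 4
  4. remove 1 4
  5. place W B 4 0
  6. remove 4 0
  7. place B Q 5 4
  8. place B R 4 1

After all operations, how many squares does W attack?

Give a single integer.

Op 1: place BK@(3,5)
Op 2: remove (3,5)
Op 3: place WN@(1,4)
Op 4: remove (1,4)
Op 5: place WB@(4,0)
Op 6: remove (4,0)
Op 7: place BQ@(5,4)
Op 8: place BR@(4,1)
Per-piece attacks for W:
Union (0 distinct): (none)

Answer: 0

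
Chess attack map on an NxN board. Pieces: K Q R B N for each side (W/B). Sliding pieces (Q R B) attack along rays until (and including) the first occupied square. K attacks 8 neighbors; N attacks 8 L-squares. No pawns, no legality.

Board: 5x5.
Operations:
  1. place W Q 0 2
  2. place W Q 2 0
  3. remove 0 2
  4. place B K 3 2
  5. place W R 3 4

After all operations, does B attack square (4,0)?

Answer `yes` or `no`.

Answer: no

Derivation:
Op 1: place WQ@(0,2)
Op 2: place WQ@(2,0)
Op 3: remove (0,2)
Op 4: place BK@(3,2)
Op 5: place WR@(3,4)
Per-piece attacks for B:
  BK@(3,2): attacks (3,3) (3,1) (4,2) (2,2) (4,3) (4,1) (2,3) (2,1)
B attacks (4,0): no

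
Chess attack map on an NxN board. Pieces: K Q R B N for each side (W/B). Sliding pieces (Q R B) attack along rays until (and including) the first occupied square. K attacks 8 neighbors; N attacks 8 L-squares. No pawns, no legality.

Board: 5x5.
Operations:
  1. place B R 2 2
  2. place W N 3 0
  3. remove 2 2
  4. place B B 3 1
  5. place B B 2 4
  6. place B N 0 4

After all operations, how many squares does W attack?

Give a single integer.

Answer: 3

Derivation:
Op 1: place BR@(2,2)
Op 2: place WN@(3,0)
Op 3: remove (2,2)
Op 4: place BB@(3,1)
Op 5: place BB@(2,4)
Op 6: place BN@(0,4)
Per-piece attacks for W:
  WN@(3,0): attacks (4,2) (2,2) (1,1)
Union (3 distinct): (1,1) (2,2) (4,2)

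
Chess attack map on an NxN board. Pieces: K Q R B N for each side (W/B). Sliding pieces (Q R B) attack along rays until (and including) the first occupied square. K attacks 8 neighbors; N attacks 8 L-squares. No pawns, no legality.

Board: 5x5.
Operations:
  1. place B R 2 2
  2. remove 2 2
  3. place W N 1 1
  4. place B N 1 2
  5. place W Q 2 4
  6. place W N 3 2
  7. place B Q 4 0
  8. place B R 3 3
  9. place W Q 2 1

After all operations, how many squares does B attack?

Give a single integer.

Answer: 18

Derivation:
Op 1: place BR@(2,2)
Op 2: remove (2,2)
Op 3: place WN@(1,1)
Op 4: place BN@(1,2)
Op 5: place WQ@(2,4)
Op 6: place WN@(3,2)
Op 7: place BQ@(4,0)
Op 8: place BR@(3,3)
Op 9: place WQ@(2,1)
Per-piece attacks for B:
  BN@(1,2): attacks (2,4) (3,3) (0,4) (2,0) (3,1) (0,0)
  BR@(3,3): attacks (3,4) (3,2) (4,3) (2,3) (1,3) (0,3) [ray(0,-1) blocked at (3,2)]
  BQ@(4,0): attacks (4,1) (4,2) (4,3) (4,4) (3,0) (2,0) (1,0) (0,0) (3,1) (2,2) (1,3) (0,4)
Union (18 distinct): (0,0) (0,3) (0,4) (1,0) (1,3) (2,0) (2,2) (2,3) (2,4) (3,0) (3,1) (3,2) (3,3) (3,4) (4,1) (4,2) (4,3) (4,4)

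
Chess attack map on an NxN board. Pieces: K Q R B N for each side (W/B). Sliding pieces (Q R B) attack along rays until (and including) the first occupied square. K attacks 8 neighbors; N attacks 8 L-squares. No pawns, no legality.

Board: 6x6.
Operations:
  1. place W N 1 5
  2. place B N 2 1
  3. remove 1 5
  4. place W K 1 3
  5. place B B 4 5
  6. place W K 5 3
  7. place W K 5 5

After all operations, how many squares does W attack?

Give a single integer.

Op 1: place WN@(1,5)
Op 2: place BN@(2,1)
Op 3: remove (1,5)
Op 4: place WK@(1,3)
Op 5: place BB@(4,5)
Op 6: place WK@(5,3)
Op 7: place WK@(5,5)
Per-piece attacks for W:
  WK@(1,3): attacks (1,4) (1,2) (2,3) (0,3) (2,4) (2,2) (0,4) (0,2)
  WK@(5,3): attacks (5,4) (5,2) (4,3) (4,4) (4,2)
  WK@(5,5): attacks (5,4) (4,5) (4,4)
Union (14 distinct): (0,2) (0,3) (0,4) (1,2) (1,4) (2,2) (2,3) (2,4) (4,2) (4,3) (4,4) (4,5) (5,2) (5,4)

Answer: 14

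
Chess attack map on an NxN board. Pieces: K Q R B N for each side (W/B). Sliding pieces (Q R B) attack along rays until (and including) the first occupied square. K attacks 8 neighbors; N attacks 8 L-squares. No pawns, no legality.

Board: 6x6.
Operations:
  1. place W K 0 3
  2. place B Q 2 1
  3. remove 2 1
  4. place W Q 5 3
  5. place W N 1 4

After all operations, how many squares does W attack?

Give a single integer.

Answer: 20

Derivation:
Op 1: place WK@(0,3)
Op 2: place BQ@(2,1)
Op 3: remove (2,1)
Op 4: place WQ@(5,3)
Op 5: place WN@(1,4)
Per-piece attacks for W:
  WK@(0,3): attacks (0,4) (0,2) (1,3) (1,4) (1,2)
  WN@(1,4): attacks (3,5) (2,2) (3,3) (0,2)
  WQ@(5,3): attacks (5,4) (5,5) (5,2) (5,1) (5,0) (4,3) (3,3) (2,3) (1,3) (0,3) (4,4) (3,5) (4,2) (3,1) (2,0) [ray(-1,0) blocked at (0,3)]
Union (20 distinct): (0,2) (0,3) (0,4) (1,2) (1,3) (1,4) (2,0) (2,2) (2,3) (3,1) (3,3) (3,5) (4,2) (4,3) (4,4) (5,0) (5,1) (5,2) (5,4) (5,5)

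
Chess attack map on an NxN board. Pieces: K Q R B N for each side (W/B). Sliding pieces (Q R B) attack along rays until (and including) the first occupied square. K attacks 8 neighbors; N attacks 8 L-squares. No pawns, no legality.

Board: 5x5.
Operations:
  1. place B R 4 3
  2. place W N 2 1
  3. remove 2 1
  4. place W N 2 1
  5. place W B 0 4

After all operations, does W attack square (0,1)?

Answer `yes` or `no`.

Op 1: place BR@(4,3)
Op 2: place WN@(2,1)
Op 3: remove (2,1)
Op 4: place WN@(2,1)
Op 5: place WB@(0,4)
Per-piece attacks for W:
  WB@(0,4): attacks (1,3) (2,2) (3,1) (4,0)
  WN@(2,1): attacks (3,3) (4,2) (1,3) (0,2) (4,0) (0,0)
W attacks (0,1): no

Answer: no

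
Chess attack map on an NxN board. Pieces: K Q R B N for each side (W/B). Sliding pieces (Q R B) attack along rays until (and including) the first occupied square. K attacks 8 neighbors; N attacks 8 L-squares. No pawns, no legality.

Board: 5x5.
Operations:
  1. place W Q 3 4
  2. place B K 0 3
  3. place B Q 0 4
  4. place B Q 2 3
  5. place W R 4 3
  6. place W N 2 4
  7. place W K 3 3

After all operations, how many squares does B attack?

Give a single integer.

Op 1: place WQ@(3,4)
Op 2: place BK@(0,3)
Op 3: place BQ@(0,4)
Op 4: place BQ@(2,3)
Op 5: place WR@(4,3)
Op 6: place WN@(2,4)
Op 7: place WK@(3,3)
Per-piece attacks for B:
  BK@(0,3): attacks (0,4) (0,2) (1,3) (1,4) (1,2)
  BQ@(0,4): attacks (0,3) (1,4) (2,4) (1,3) (2,2) (3,1) (4,0) [ray(0,-1) blocked at (0,3); ray(1,0) blocked at (2,4)]
  BQ@(2,3): attacks (2,4) (2,2) (2,1) (2,0) (3,3) (1,3) (0,3) (3,4) (3,2) (4,1) (1,4) (1,2) (0,1) [ray(0,1) blocked at (2,4); ray(1,0) blocked at (3,3); ray(-1,0) blocked at (0,3); ray(1,1) blocked at (3,4)]
Union (17 distinct): (0,1) (0,2) (0,3) (0,4) (1,2) (1,3) (1,4) (2,0) (2,1) (2,2) (2,4) (3,1) (3,2) (3,3) (3,4) (4,0) (4,1)

Answer: 17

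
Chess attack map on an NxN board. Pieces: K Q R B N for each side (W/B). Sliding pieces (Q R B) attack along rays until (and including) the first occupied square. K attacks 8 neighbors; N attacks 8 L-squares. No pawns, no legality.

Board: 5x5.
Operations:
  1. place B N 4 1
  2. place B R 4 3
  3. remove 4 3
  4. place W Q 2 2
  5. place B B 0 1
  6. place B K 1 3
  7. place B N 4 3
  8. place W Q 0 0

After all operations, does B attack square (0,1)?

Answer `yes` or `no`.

Op 1: place BN@(4,1)
Op 2: place BR@(4,3)
Op 3: remove (4,3)
Op 4: place WQ@(2,2)
Op 5: place BB@(0,1)
Op 6: place BK@(1,3)
Op 7: place BN@(4,3)
Op 8: place WQ@(0,0)
Per-piece attacks for B:
  BB@(0,1): attacks (1,2) (2,3) (3,4) (1,0)
  BK@(1,3): attacks (1,4) (1,2) (2,3) (0,3) (2,4) (2,2) (0,4) (0,2)
  BN@(4,1): attacks (3,3) (2,2) (2,0)
  BN@(4,3): attacks (2,4) (3,1) (2,2)
B attacks (0,1): no

Answer: no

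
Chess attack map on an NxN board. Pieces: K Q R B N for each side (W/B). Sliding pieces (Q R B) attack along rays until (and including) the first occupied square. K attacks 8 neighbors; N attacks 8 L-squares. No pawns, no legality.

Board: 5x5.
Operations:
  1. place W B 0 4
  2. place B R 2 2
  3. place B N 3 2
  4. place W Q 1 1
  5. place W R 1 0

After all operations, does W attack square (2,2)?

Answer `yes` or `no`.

Op 1: place WB@(0,4)
Op 2: place BR@(2,2)
Op 3: place BN@(3,2)
Op 4: place WQ@(1,1)
Op 5: place WR@(1,0)
Per-piece attacks for W:
  WB@(0,4): attacks (1,3) (2,2) [ray(1,-1) blocked at (2,2)]
  WR@(1,0): attacks (1,1) (2,0) (3,0) (4,0) (0,0) [ray(0,1) blocked at (1,1)]
  WQ@(1,1): attacks (1,2) (1,3) (1,4) (1,0) (2,1) (3,1) (4,1) (0,1) (2,2) (2,0) (0,2) (0,0) [ray(0,-1) blocked at (1,0); ray(1,1) blocked at (2,2)]
W attacks (2,2): yes

Answer: yes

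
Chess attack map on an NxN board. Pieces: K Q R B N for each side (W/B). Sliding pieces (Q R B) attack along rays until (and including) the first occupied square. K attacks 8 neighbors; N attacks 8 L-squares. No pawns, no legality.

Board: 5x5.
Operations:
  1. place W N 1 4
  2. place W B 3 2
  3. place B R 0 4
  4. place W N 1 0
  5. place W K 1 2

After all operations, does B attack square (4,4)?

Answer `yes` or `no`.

Answer: no

Derivation:
Op 1: place WN@(1,4)
Op 2: place WB@(3,2)
Op 3: place BR@(0,4)
Op 4: place WN@(1,0)
Op 5: place WK@(1,2)
Per-piece attacks for B:
  BR@(0,4): attacks (0,3) (0,2) (0,1) (0,0) (1,4) [ray(1,0) blocked at (1,4)]
B attacks (4,4): no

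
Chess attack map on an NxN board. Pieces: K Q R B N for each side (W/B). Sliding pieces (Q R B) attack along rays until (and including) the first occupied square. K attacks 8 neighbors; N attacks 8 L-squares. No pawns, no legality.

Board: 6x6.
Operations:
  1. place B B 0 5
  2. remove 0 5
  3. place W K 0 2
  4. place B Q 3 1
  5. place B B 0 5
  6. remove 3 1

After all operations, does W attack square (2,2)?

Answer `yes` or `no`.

Op 1: place BB@(0,5)
Op 2: remove (0,5)
Op 3: place WK@(0,2)
Op 4: place BQ@(3,1)
Op 5: place BB@(0,5)
Op 6: remove (3,1)
Per-piece attacks for W:
  WK@(0,2): attacks (0,3) (0,1) (1,2) (1,3) (1,1)
W attacks (2,2): no

Answer: no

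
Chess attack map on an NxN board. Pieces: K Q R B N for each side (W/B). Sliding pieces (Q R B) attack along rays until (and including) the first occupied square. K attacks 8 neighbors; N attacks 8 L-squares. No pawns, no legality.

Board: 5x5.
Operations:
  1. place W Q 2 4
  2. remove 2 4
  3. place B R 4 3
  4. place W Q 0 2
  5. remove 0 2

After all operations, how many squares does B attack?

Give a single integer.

Answer: 8

Derivation:
Op 1: place WQ@(2,4)
Op 2: remove (2,4)
Op 3: place BR@(4,3)
Op 4: place WQ@(0,2)
Op 5: remove (0,2)
Per-piece attacks for B:
  BR@(4,3): attacks (4,4) (4,2) (4,1) (4,0) (3,3) (2,3) (1,3) (0,3)
Union (8 distinct): (0,3) (1,3) (2,3) (3,3) (4,0) (4,1) (4,2) (4,4)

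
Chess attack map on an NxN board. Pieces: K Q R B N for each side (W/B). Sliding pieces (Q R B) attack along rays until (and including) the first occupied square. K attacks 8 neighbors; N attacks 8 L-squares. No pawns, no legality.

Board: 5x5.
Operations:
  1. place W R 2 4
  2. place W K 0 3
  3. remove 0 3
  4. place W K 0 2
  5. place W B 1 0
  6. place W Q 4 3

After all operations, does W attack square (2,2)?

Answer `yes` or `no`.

Op 1: place WR@(2,4)
Op 2: place WK@(0,3)
Op 3: remove (0,3)
Op 4: place WK@(0,2)
Op 5: place WB@(1,0)
Op 6: place WQ@(4,3)
Per-piece attacks for W:
  WK@(0,2): attacks (0,3) (0,1) (1,2) (1,3) (1,1)
  WB@(1,0): attacks (2,1) (3,2) (4,3) (0,1) [ray(1,1) blocked at (4,3)]
  WR@(2,4): attacks (2,3) (2,2) (2,1) (2,0) (3,4) (4,4) (1,4) (0,4)
  WQ@(4,3): attacks (4,4) (4,2) (4,1) (4,0) (3,3) (2,3) (1,3) (0,3) (3,4) (3,2) (2,1) (1,0) [ray(-1,-1) blocked at (1,0)]
W attacks (2,2): yes

Answer: yes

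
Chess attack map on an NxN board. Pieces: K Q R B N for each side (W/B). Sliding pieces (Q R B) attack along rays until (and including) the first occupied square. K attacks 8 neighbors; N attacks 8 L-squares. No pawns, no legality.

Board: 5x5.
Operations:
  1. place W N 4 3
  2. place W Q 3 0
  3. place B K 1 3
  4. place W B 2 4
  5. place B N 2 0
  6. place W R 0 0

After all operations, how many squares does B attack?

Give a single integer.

Answer: 11

Derivation:
Op 1: place WN@(4,3)
Op 2: place WQ@(3,0)
Op 3: place BK@(1,3)
Op 4: place WB@(2,4)
Op 5: place BN@(2,0)
Op 6: place WR@(0,0)
Per-piece attacks for B:
  BK@(1,3): attacks (1,4) (1,2) (2,3) (0,3) (2,4) (2,2) (0,4) (0,2)
  BN@(2,0): attacks (3,2) (4,1) (1,2) (0,1)
Union (11 distinct): (0,1) (0,2) (0,3) (0,4) (1,2) (1,4) (2,2) (2,3) (2,4) (3,2) (4,1)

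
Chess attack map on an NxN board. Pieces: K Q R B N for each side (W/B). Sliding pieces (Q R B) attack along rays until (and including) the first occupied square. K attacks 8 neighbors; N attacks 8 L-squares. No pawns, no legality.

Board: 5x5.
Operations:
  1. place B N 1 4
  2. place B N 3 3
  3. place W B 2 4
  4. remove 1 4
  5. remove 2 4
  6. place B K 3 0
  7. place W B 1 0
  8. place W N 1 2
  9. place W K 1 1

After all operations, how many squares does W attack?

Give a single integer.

Op 1: place BN@(1,4)
Op 2: place BN@(3,3)
Op 3: place WB@(2,4)
Op 4: remove (1,4)
Op 5: remove (2,4)
Op 6: place BK@(3,0)
Op 7: place WB@(1,0)
Op 8: place WN@(1,2)
Op 9: place WK@(1,1)
Per-piece attacks for W:
  WB@(1,0): attacks (2,1) (3,2) (4,3) (0,1)
  WK@(1,1): attacks (1,2) (1,0) (2,1) (0,1) (2,2) (2,0) (0,2) (0,0)
  WN@(1,2): attacks (2,4) (3,3) (0,4) (2,0) (3,1) (0,0)
Union (14 distinct): (0,0) (0,1) (0,2) (0,4) (1,0) (1,2) (2,0) (2,1) (2,2) (2,4) (3,1) (3,2) (3,3) (4,3)

Answer: 14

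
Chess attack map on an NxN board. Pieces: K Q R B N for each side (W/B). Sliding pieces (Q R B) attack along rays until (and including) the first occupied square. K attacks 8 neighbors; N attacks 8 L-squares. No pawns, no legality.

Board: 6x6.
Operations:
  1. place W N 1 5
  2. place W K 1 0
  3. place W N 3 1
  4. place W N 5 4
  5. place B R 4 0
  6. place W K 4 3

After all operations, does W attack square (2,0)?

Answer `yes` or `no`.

Answer: yes

Derivation:
Op 1: place WN@(1,5)
Op 2: place WK@(1,0)
Op 3: place WN@(3,1)
Op 4: place WN@(5,4)
Op 5: place BR@(4,0)
Op 6: place WK@(4,3)
Per-piece attacks for W:
  WK@(1,0): attacks (1,1) (2,0) (0,0) (2,1) (0,1)
  WN@(1,5): attacks (2,3) (3,4) (0,3)
  WN@(3,1): attacks (4,3) (5,2) (2,3) (1,2) (5,0) (1,0)
  WK@(4,3): attacks (4,4) (4,2) (5,3) (3,3) (5,4) (5,2) (3,4) (3,2)
  WN@(5,4): attacks (3,5) (4,2) (3,3)
W attacks (2,0): yes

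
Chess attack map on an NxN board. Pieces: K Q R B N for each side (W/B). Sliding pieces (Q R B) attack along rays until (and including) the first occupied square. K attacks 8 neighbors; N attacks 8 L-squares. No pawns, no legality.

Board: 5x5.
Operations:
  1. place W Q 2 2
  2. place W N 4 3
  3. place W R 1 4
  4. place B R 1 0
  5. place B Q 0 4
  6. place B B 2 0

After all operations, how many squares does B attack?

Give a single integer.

Answer: 12

Derivation:
Op 1: place WQ@(2,2)
Op 2: place WN@(4,3)
Op 3: place WR@(1,4)
Op 4: place BR@(1,0)
Op 5: place BQ@(0,4)
Op 6: place BB@(2,0)
Per-piece attacks for B:
  BQ@(0,4): attacks (0,3) (0,2) (0,1) (0,0) (1,4) (1,3) (2,2) [ray(1,0) blocked at (1,4); ray(1,-1) blocked at (2,2)]
  BR@(1,0): attacks (1,1) (1,2) (1,3) (1,4) (2,0) (0,0) [ray(0,1) blocked at (1,4); ray(1,0) blocked at (2,0)]
  BB@(2,0): attacks (3,1) (4,2) (1,1) (0,2)
Union (12 distinct): (0,0) (0,1) (0,2) (0,3) (1,1) (1,2) (1,3) (1,4) (2,0) (2,2) (3,1) (4,2)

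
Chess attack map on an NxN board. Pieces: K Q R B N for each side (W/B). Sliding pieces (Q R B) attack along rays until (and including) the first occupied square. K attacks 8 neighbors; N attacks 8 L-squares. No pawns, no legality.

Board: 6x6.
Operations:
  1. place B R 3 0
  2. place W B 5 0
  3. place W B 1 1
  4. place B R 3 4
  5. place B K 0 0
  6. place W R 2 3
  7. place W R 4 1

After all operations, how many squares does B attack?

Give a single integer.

Answer: 18

Derivation:
Op 1: place BR@(3,0)
Op 2: place WB@(5,0)
Op 3: place WB@(1,1)
Op 4: place BR@(3,4)
Op 5: place BK@(0,0)
Op 6: place WR@(2,3)
Op 7: place WR@(4,1)
Per-piece attacks for B:
  BK@(0,0): attacks (0,1) (1,0) (1,1)
  BR@(3,0): attacks (3,1) (3,2) (3,3) (3,4) (4,0) (5,0) (2,0) (1,0) (0,0) [ray(0,1) blocked at (3,4); ray(1,0) blocked at (5,0); ray(-1,0) blocked at (0,0)]
  BR@(3,4): attacks (3,5) (3,3) (3,2) (3,1) (3,0) (4,4) (5,4) (2,4) (1,4) (0,4) [ray(0,-1) blocked at (3,0)]
Union (18 distinct): (0,0) (0,1) (0,4) (1,0) (1,1) (1,4) (2,0) (2,4) (3,0) (3,1) (3,2) (3,3) (3,4) (3,5) (4,0) (4,4) (5,0) (5,4)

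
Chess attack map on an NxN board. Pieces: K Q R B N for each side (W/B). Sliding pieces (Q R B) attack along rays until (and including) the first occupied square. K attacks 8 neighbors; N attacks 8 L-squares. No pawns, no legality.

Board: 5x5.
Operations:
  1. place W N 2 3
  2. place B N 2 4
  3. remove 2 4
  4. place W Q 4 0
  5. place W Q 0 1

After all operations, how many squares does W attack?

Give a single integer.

Op 1: place WN@(2,3)
Op 2: place BN@(2,4)
Op 3: remove (2,4)
Op 4: place WQ@(4,0)
Op 5: place WQ@(0,1)
Per-piece attacks for W:
  WQ@(0,1): attacks (0,2) (0,3) (0,4) (0,0) (1,1) (2,1) (3,1) (4,1) (1,2) (2,3) (1,0) [ray(1,1) blocked at (2,3)]
  WN@(2,3): attacks (4,4) (0,4) (3,1) (4,2) (1,1) (0,2)
  WQ@(4,0): attacks (4,1) (4,2) (4,3) (4,4) (3,0) (2,0) (1,0) (0,0) (3,1) (2,2) (1,3) (0,4)
Union (18 distinct): (0,0) (0,2) (0,3) (0,4) (1,0) (1,1) (1,2) (1,3) (2,0) (2,1) (2,2) (2,3) (3,0) (3,1) (4,1) (4,2) (4,3) (4,4)

Answer: 18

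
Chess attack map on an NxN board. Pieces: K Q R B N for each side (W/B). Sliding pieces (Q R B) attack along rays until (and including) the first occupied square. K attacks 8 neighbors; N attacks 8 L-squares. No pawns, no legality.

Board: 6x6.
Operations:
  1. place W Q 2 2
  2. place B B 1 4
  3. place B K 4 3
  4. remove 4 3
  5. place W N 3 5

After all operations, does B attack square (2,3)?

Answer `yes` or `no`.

Op 1: place WQ@(2,2)
Op 2: place BB@(1,4)
Op 3: place BK@(4,3)
Op 4: remove (4,3)
Op 5: place WN@(3,5)
Per-piece attacks for B:
  BB@(1,4): attacks (2,5) (2,3) (3,2) (4,1) (5,0) (0,5) (0,3)
B attacks (2,3): yes

Answer: yes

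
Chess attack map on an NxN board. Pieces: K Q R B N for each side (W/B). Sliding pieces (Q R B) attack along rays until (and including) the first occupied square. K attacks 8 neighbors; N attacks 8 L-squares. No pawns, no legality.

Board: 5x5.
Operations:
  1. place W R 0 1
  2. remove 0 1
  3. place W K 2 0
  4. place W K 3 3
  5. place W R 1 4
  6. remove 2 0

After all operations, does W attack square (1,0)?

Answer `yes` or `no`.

Answer: yes

Derivation:
Op 1: place WR@(0,1)
Op 2: remove (0,1)
Op 3: place WK@(2,0)
Op 4: place WK@(3,3)
Op 5: place WR@(1,4)
Op 6: remove (2,0)
Per-piece attacks for W:
  WR@(1,4): attacks (1,3) (1,2) (1,1) (1,0) (2,4) (3,4) (4,4) (0,4)
  WK@(3,3): attacks (3,4) (3,2) (4,3) (2,3) (4,4) (4,2) (2,4) (2,2)
W attacks (1,0): yes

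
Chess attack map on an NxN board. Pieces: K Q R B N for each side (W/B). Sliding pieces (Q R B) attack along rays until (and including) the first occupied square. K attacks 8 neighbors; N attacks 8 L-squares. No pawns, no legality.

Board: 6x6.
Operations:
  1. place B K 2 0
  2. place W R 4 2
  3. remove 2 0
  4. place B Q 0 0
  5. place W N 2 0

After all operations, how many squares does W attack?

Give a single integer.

Op 1: place BK@(2,0)
Op 2: place WR@(4,2)
Op 3: remove (2,0)
Op 4: place BQ@(0,0)
Op 5: place WN@(2,0)
Per-piece attacks for W:
  WN@(2,0): attacks (3,2) (4,1) (1,2) (0,1)
  WR@(4,2): attacks (4,3) (4,4) (4,5) (4,1) (4,0) (5,2) (3,2) (2,2) (1,2) (0,2)
Union (11 distinct): (0,1) (0,2) (1,2) (2,2) (3,2) (4,0) (4,1) (4,3) (4,4) (4,5) (5,2)

Answer: 11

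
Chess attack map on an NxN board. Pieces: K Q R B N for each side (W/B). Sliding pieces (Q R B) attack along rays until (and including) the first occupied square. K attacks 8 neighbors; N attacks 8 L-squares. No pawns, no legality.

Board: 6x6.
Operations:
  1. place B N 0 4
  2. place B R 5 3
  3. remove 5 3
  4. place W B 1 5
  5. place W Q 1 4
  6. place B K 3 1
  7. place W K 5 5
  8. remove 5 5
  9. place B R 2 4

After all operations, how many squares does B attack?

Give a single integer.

Answer: 15

Derivation:
Op 1: place BN@(0,4)
Op 2: place BR@(5,3)
Op 3: remove (5,3)
Op 4: place WB@(1,5)
Op 5: place WQ@(1,4)
Op 6: place BK@(3,1)
Op 7: place WK@(5,5)
Op 8: remove (5,5)
Op 9: place BR@(2,4)
Per-piece attacks for B:
  BN@(0,4): attacks (2,5) (1,2) (2,3)
  BR@(2,4): attacks (2,5) (2,3) (2,2) (2,1) (2,0) (3,4) (4,4) (5,4) (1,4) [ray(-1,0) blocked at (1,4)]
  BK@(3,1): attacks (3,2) (3,0) (4,1) (2,1) (4,2) (4,0) (2,2) (2,0)
Union (15 distinct): (1,2) (1,4) (2,0) (2,1) (2,2) (2,3) (2,5) (3,0) (3,2) (3,4) (4,0) (4,1) (4,2) (4,4) (5,4)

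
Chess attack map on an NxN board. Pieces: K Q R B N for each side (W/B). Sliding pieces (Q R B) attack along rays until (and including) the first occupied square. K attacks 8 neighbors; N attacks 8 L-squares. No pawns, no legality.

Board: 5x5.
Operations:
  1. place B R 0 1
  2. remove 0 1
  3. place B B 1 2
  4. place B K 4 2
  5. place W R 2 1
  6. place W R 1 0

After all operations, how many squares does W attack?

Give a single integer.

Op 1: place BR@(0,1)
Op 2: remove (0,1)
Op 3: place BB@(1,2)
Op 4: place BK@(4,2)
Op 5: place WR@(2,1)
Op 6: place WR@(1,0)
Per-piece attacks for W:
  WR@(1,0): attacks (1,1) (1,2) (2,0) (3,0) (4,0) (0,0) [ray(0,1) blocked at (1,2)]
  WR@(2,1): attacks (2,2) (2,3) (2,4) (2,0) (3,1) (4,1) (1,1) (0,1)
Union (12 distinct): (0,0) (0,1) (1,1) (1,2) (2,0) (2,2) (2,3) (2,4) (3,0) (3,1) (4,0) (4,1)

Answer: 12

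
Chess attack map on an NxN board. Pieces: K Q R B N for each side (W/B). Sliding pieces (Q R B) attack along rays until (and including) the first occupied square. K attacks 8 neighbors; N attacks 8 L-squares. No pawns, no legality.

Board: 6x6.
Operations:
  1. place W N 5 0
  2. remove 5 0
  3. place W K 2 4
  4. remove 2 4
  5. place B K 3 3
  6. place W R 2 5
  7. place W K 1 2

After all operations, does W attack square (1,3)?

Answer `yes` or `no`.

Answer: yes

Derivation:
Op 1: place WN@(5,0)
Op 2: remove (5,0)
Op 3: place WK@(2,4)
Op 4: remove (2,4)
Op 5: place BK@(3,3)
Op 6: place WR@(2,5)
Op 7: place WK@(1,2)
Per-piece attacks for W:
  WK@(1,2): attacks (1,3) (1,1) (2,2) (0,2) (2,3) (2,1) (0,3) (0,1)
  WR@(2,5): attacks (2,4) (2,3) (2,2) (2,1) (2,0) (3,5) (4,5) (5,5) (1,5) (0,5)
W attacks (1,3): yes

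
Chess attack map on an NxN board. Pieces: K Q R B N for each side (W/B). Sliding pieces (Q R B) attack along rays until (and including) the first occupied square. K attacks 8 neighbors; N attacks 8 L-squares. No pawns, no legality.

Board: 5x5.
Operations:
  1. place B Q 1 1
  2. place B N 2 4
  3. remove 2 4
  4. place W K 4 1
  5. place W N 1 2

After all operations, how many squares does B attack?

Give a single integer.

Answer: 12

Derivation:
Op 1: place BQ@(1,1)
Op 2: place BN@(2,4)
Op 3: remove (2,4)
Op 4: place WK@(4,1)
Op 5: place WN@(1,2)
Per-piece attacks for B:
  BQ@(1,1): attacks (1,2) (1,0) (2,1) (3,1) (4,1) (0,1) (2,2) (3,3) (4,4) (2,0) (0,2) (0,0) [ray(0,1) blocked at (1,2); ray(1,0) blocked at (4,1)]
Union (12 distinct): (0,0) (0,1) (0,2) (1,0) (1,2) (2,0) (2,1) (2,2) (3,1) (3,3) (4,1) (4,4)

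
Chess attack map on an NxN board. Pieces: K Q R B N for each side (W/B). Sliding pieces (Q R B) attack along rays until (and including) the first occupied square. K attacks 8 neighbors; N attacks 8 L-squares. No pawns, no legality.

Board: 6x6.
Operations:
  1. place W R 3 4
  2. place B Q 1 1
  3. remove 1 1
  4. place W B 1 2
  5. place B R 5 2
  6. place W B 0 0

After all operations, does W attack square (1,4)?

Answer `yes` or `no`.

Op 1: place WR@(3,4)
Op 2: place BQ@(1,1)
Op 3: remove (1,1)
Op 4: place WB@(1,2)
Op 5: place BR@(5,2)
Op 6: place WB@(0,0)
Per-piece attacks for W:
  WB@(0,0): attacks (1,1) (2,2) (3,3) (4,4) (5,5)
  WB@(1,2): attacks (2,3) (3,4) (2,1) (3,0) (0,3) (0,1) [ray(1,1) blocked at (3,4)]
  WR@(3,4): attacks (3,5) (3,3) (3,2) (3,1) (3,0) (4,4) (5,4) (2,4) (1,4) (0,4)
W attacks (1,4): yes

Answer: yes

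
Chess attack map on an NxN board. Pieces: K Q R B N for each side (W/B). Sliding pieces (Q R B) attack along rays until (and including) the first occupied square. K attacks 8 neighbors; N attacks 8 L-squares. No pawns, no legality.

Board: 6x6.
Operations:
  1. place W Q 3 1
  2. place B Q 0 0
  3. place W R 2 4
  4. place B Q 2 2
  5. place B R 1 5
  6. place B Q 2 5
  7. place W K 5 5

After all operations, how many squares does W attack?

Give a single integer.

Answer: 22

Derivation:
Op 1: place WQ@(3,1)
Op 2: place BQ@(0,0)
Op 3: place WR@(2,4)
Op 4: place BQ@(2,2)
Op 5: place BR@(1,5)
Op 6: place BQ@(2,5)
Op 7: place WK@(5,5)
Per-piece attacks for W:
  WR@(2,4): attacks (2,5) (2,3) (2,2) (3,4) (4,4) (5,4) (1,4) (0,4) [ray(0,1) blocked at (2,5); ray(0,-1) blocked at (2,2)]
  WQ@(3,1): attacks (3,2) (3,3) (3,4) (3,5) (3,0) (4,1) (5,1) (2,1) (1,1) (0,1) (4,2) (5,3) (4,0) (2,2) (2,0) [ray(-1,1) blocked at (2,2)]
  WK@(5,5): attacks (5,4) (4,5) (4,4)
Union (22 distinct): (0,1) (0,4) (1,1) (1,4) (2,0) (2,1) (2,2) (2,3) (2,5) (3,0) (3,2) (3,3) (3,4) (3,5) (4,0) (4,1) (4,2) (4,4) (4,5) (5,1) (5,3) (5,4)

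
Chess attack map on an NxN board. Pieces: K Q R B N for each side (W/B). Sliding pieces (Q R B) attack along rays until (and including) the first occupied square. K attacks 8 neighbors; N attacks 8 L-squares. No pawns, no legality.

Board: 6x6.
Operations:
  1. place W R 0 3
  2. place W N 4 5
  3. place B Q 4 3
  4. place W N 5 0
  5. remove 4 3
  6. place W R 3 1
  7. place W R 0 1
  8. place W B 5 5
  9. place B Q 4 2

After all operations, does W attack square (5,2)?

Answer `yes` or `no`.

Op 1: place WR@(0,3)
Op 2: place WN@(4,5)
Op 3: place BQ@(4,3)
Op 4: place WN@(5,0)
Op 5: remove (4,3)
Op 6: place WR@(3,1)
Op 7: place WR@(0,1)
Op 8: place WB@(5,5)
Op 9: place BQ@(4,2)
Per-piece attacks for W:
  WR@(0,1): attacks (0,2) (0,3) (0,0) (1,1) (2,1) (3,1) [ray(0,1) blocked at (0,3); ray(1,0) blocked at (3,1)]
  WR@(0,3): attacks (0,4) (0,5) (0,2) (0,1) (1,3) (2,3) (3,3) (4,3) (5,3) [ray(0,-1) blocked at (0,1)]
  WR@(3,1): attacks (3,2) (3,3) (3,4) (3,5) (3,0) (4,1) (5,1) (2,1) (1,1) (0,1) [ray(-1,0) blocked at (0,1)]
  WN@(4,5): attacks (5,3) (3,3) (2,4)
  WN@(5,0): attacks (4,2) (3,1)
  WB@(5,5): attacks (4,4) (3,3) (2,2) (1,1) (0,0)
W attacks (5,2): no

Answer: no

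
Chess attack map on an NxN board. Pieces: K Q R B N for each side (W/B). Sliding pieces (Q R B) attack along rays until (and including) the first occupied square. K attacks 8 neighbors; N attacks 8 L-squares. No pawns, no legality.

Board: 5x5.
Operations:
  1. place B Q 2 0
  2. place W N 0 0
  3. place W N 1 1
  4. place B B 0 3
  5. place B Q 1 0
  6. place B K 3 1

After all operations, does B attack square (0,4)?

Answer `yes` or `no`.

Answer: no

Derivation:
Op 1: place BQ@(2,0)
Op 2: place WN@(0,0)
Op 3: place WN@(1,1)
Op 4: place BB@(0,3)
Op 5: place BQ@(1,0)
Op 6: place BK@(3,1)
Per-piece attacks for B:
  BB@(0,3): attacks (1,4) (1,2) (2,1) (3,0)
  BQ@(1,0): attacks (1,1) (2,0) (0,0) (2,1) (3,2) (4,3) (0,1) [ray(0,1) blocked at (1,1); ray(1,0) blocked at (2,0); ray(-1,0) blocked at (0,0)]
  BQ@(2,0): attacks (2,1) (2,2) (2,3) (2,4) (3,0) (4,0) (1,0) (3,1) (1,1) [ray(-1,0) blocked at (1,0); ray(1,1) blocked at (3,1); ray(-1,1) blocked at (1,1)]
  BK@(3,1): attacks (3,2) (3,0) (4,1) (2,1) (4,2) (4,0) (2,2) (2,0)
B attacks (0,4): no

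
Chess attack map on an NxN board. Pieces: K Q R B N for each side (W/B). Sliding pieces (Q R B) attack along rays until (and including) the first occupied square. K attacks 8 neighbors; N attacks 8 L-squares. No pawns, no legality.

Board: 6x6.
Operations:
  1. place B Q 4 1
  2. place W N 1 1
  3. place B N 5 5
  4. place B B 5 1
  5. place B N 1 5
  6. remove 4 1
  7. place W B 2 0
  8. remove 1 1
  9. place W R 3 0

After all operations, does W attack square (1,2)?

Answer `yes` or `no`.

Answer: no

Derivation:
Op 1: place BQ@(4,1)
Op 2: place WN@(1,1)
Op 3: place BN@(5,5)
Op 4: place BB@(5,1)
Op 5: place BN@(1,5)
Op 6: remove (4,1)
Op 7: place WB@(2,0)
Op 8: remove (1,1)
Op 9: place WR@(3,0)
Per-piece attacks for W:
  WB@(2,0): attacks (3,1) (4,2) (5,3) (1,1) (0,2)
  WR@(3,0): attacks (3,1) (3,2) (3,3) (3,4) (3,5) (4,0) (5,0) (2,0) [ray(-1,0) blocked at (2,0)]
W attacks (1,2): no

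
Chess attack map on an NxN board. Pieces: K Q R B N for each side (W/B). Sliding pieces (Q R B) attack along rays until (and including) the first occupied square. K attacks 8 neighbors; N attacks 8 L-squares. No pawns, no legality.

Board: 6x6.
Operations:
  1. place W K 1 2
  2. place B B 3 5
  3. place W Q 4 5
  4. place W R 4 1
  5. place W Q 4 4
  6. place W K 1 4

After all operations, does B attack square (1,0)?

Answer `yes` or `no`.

Answer: no

Derivation:
Op 1: place WK@(1,2)
Op 2: place BB@(3,5)
Op 3: place WQ@(4,5)
Op 4: place WR@(4,1)
Op 5: place WQ@(4,4)
Op 6: place WK@(1,4)
Per-piece attacks for B:
  BB@(3,5): attacks (4,4) (2,4) (1,3) (0,2) [ray(1,-1) blocked at (4,4)]
B attacks (1,0): no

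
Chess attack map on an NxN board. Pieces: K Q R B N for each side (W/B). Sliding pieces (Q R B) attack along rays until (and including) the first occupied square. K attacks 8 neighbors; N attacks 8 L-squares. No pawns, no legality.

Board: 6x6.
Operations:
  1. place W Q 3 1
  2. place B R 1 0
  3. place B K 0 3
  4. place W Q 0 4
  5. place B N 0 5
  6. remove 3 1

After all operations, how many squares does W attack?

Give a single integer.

Op 1: place WQ@(3,1)
Op 2: place BR@(1,0)
Op 3: place BK@(0,3)
Op 4: place WQ@(0,4)
Op 5: place BN@(0,5)
Op 6: remove (3,1)
Per-piece attacks for W:
  WQ@(0,4): attacks (0,5) (0,3) (1,4) (2,4) (3,4) (4,4) (5,4) (1,5) (1,3) (2,2) (3,1) (4,0) [ray(0,1) blocked at (0,5); ray(0,-1) blocked at (0,3)]
Union (12 distinct): (0,3) (0,5) (1,3) (1,4) (1,5) (2,2) (2,4) (3,1) (3,4) (4,0) (4,4) (5,4)

Answer: 12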